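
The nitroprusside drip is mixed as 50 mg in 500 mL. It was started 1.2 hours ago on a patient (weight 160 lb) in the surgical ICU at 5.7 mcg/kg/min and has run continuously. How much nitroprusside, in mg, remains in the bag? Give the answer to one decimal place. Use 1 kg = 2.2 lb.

Weight = 160 lb ÷ 2.2 lb/kg = 72.72727 kg
Dose = 5.7 mcg/kg/min × 72.72727 kg = 414.5455 mcg/min
414.5455 mcg/min × 60 min/hr = 24872.73 mcg/hr
Concentration = 50 mg ÷ 500 mL = 0.1 mg/mL = 100 mcg/mL
Rate = 24872.73 mcg/hr ÷ 100 mcg/mL = 248.7273 mL/hr
Volume infused = 248.7273 mL/hr × 1.2 hr = 298.4727 mL
Volume remaining = 500 − 298.4727 = 201.5273 mL
Drug remaining = 201.5273 mL × 100 mcg/mL = 20152.73 mcg = 20.15273 mg

20.2 mg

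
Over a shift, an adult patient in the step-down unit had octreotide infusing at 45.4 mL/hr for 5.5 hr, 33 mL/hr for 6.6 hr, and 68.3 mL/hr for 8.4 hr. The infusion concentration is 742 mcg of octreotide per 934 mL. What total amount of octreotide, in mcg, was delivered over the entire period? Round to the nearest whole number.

Concentration = 742 mcg ÷ 934 mL = 0.7944325 mcg/mL
Stage 1: 45.4 mL/hr × 5.5 hr = 249.7 mL → 249.7 mL × 0.7944325 mcg/mL = 198.3698 mcg
Stage 2: 33 mL/hr × 6.6 hr = 217.8 mL → 217.8 mL × 0.7944325 mcg/mL = 173.0274 mcg
Stage 3: 68.3 mL/hr × 8.4 hr = 573.72 mL → 573.72 mL × 0.7944325 mcg/mL = 455.7818 mcg
Total = 198.3698 + 173.0274 + 455.7818 = 827.1791 mcg

827 mcg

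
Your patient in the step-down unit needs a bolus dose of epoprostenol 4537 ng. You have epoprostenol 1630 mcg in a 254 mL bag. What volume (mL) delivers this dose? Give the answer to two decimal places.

Concentration = 1630 mcg ÷ 254 mL = 6.417323 mcg/mL = 6417.323 ng/mL
Volume = 4537 ng ÷ 6417.323 ng/mL = 0.7069926 mL

0.71 mL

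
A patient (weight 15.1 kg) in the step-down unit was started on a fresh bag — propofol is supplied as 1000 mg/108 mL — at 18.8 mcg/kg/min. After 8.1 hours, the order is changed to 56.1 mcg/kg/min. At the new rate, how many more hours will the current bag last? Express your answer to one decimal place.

17.0 hours

Initial rate:
Dose = 18.8 mcg/kg/min × 15.1 kg = 283.88 mcg/min
283.88 mcg/min × 60 min/hr = 17032.8 mcg/hr
Concentration = 1000 mg ÷ 108 mL = 9.259259 mg/mL = 9259.259 mcg/mL
Rate = 17032.8 mcg/hr ÷ 9259.259 mcg/mL = 1.839542 mL/hr
Volume infused so far = 1.839542 mL/hr × 8.1 hr = 14.90029 mL
Volume remaining = 108 − 14.90029 = 93.09971 mL
New rate:
Dose = 56.1 mcg/kg/min × 15.1 kg = 847.11 mcg/min
847.11 mcg/min × 60 min/hr = 50826.6 mcg/hr
Rate = 50826.6 mcg/hr ÷ 9259.259 mcg/mL = 5.489273 mL/hr
Time remaining = 93.09971 mL ÷ 5.489273 mL/hr = 16.9603 hr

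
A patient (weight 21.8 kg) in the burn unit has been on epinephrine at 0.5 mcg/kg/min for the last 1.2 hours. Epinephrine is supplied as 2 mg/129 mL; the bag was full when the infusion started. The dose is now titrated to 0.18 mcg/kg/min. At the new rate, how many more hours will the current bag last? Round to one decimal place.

5.2 hours

Initial rate:
Dose = 0.5 mcg/kg/min × 21.8 kg = 10.9 mcg/min
10.9 mcg/min × 60 min/hr = 654 mcg/hr
Concentration = 2 mg ÷ 129 mL = 0.01550388 mg/mL = 15.50388 mcg/mL
Rate = 654 mcg/hr ÷ 15.50388 mcg/mL = 42.183 mL/hr
Volume infused so far = 42.183 mL/hr × 1.2 hr = 50.6196 mL
Volume remaining = 129 − 50.6196 = 78.3804 mL
New rate:
Dose = 0.18 mcg/kg/min × 21.8 kg = 3.924 mcg/min
3.924 mcg/min × 60 min/hr = 235.44 mcg/hr
Rate = 235.44 mcg/hr ÷ 15.50388 mcg/mL = 15.18588 mL/hr
Time remaining = 78.3804 mL ÷ 15.18588 mL/hr = 5.1614 hr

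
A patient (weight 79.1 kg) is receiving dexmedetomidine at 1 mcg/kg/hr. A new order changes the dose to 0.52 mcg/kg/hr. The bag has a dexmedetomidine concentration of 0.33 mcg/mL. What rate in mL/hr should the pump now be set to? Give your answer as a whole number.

Dose = 0.52 mcg/kg/hr × 79.1 kg = 41.132 mcg/hr
Rate = 41.132 mcg/hr ÷ 0.33 mcg/mL = 124.6424 mL/hr

125 mL/hr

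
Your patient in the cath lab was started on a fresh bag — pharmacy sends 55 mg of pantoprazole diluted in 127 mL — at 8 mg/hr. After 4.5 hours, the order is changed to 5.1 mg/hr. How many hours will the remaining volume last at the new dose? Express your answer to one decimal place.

3.7 hours

Initial rate:
Concentration = 55 mg ÷ 127 mL = 0.4330709 mg/mL
Rate = 8 mg/hr ÷ 0.4330709 mg/mL = 18.47273 mL/hr
Volume infused so far = 18.47273 mL/hr × 4.5 hr = 83.12727 mL
Volume remaining = 127 − 83.12727 = 43.87273 mL
New rate:
Rate = 5.1 mg/hr ÷ 0.4330709 mg/mL = 11.77636 mL/hr
Time remaining = 43.87273 mL ÷ 11.77636 mL/hr = 3.72549 hr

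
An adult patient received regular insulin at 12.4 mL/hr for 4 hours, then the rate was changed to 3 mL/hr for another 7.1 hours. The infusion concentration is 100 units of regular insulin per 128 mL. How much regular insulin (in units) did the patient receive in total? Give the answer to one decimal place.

Concentration = 100 units ÷ 128 mL = 0.78125 units/mL
Stage 1: 12.4 mL/hr × 4 hr = 49.6 mL → 49.6 mL × 0.78125 units/mL = 38.75 units
Stage 2: 3 mL/hr × 7.1 hr = 21.3 mL → 21.3 mL × 0.78125 units/mL = 16.64062 units
Total = 38.75 + 16.64062 = 55.39063 units

55.4 units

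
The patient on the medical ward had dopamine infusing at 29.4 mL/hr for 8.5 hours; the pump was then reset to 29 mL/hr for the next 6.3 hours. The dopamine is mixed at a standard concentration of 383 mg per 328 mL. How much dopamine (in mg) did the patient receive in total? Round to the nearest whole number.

505 mg

Concentration = 383 mg ÷ 328 mL = 1.167683 mg/mL
Stage 1: 29.4 mL/hr × 8.5 hr = 249.9 mL → 249.9 mL × 1.167683 mg/mL = 291.804 mg
Stage 2: 29 mL/hr × 6.3 hr = 182.7 mL → 182.7 mL × 1.167683 mg/mL = 213.3357 mg
Total = 291.804 + 213.3357 = 505.1396 mg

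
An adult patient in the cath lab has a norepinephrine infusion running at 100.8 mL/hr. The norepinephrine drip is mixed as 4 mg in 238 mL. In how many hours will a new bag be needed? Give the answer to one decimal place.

Duration = 238 mL ÷ 100.8 mL/hr = 2.361111 hr

2.4 hours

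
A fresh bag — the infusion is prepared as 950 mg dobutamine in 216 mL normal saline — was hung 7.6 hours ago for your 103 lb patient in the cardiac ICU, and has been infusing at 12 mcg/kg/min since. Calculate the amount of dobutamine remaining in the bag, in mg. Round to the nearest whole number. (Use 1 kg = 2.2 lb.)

694 mg

Weight = 103 lb ÷ 2.2 lb/kg = 46.81818 kg
Dose = 12 mcg/kg/min × 46.81818 kg = 561.8182 mcg/min
561.8182 mcg/min × 60 min/hr = 33709.09 mcg/hr
Concentration = 950 mg ÷ 216 mL = 4.398148 mg/mL = 4398.148 mcg/mL
Rate = 33709.09 mcg/hr ÷ 4398.148 mcg/mL = 7.664383 mL/hr
Volume infused = 7.664383 mL/hr × 7.6 hr = 58.24931 mL
Volume remaining = 216 − 58.24931 = 157.7507 mL
Drug remaining = 157.7507 mL × 4398.148 mcg/mL = 693810.9 mcg = 693.8109 mg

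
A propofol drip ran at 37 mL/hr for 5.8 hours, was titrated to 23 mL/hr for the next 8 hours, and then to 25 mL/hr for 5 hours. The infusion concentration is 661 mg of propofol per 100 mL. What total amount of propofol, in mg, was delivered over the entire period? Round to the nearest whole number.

Concentration = 661 mg ÷ 100 mL = 6.61 mg/mL
Stage 1: 37 mL/hr × 5.8 hr = 214.6 mL → 214.6 mL × 6.61 mg/mL = 1418.506 mg
Stage 2: 23 mL/hr × 8 hr = 184 mL → 184 mL × 6.61 mg/mL = 1216.24 mg
Stage 3: 25 mL/hr × 5 hr = 125 mL → 125 mL × 6.61 mg/mL = 826.25 mg
Total = 1418.506 + 1216.24 + 826.25 = 3460.996 mg

3461 mg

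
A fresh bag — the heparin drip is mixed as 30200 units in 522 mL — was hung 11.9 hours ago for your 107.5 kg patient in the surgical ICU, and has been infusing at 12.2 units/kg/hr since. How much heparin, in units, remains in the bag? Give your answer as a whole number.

Dose = 12.2 units/kg/hr × 107.5 kg = 1311.5 units/hr
Concentration = 30200 units ÷ 522 mL = 57.85441 units/mL
Rate = 1311.5 units/hr ÷ 57.85441 units/mL = 22.66897 mL/hr
Volume infused = 22.66897 mL/hr × 11.9 hr = 269.7608 mL
Volume remaining = 522 − 269.7608 = 252.2392 mL
Drug remaining = 252.2392 mL × 57.85441 units/mL = 14593.15 units

14593 units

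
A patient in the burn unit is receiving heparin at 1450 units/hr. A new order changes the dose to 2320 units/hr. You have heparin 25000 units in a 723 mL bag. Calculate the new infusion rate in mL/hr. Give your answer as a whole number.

Concentration = 25000 units ÷ 723 mL = 34.57815 units/mL
Rate = 2320 units/hr ÷ 34.57815 units/mL = 67.0944 mL/hr

67 mL/hr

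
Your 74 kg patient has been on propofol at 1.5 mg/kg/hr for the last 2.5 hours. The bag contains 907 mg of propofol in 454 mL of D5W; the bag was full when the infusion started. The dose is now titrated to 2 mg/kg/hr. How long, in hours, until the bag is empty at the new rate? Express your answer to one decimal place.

4.3 hours

Initial rate:
Dose = 1.5 mg/kg/hr × 74 kg = 111 mg/hr
Concentration = 907 mg ÷ 454 mL = 1.997797 mg/mL
Rate = 111 mg/hr ÷ 1.997797 mg/mL = 55.56119 mL/hr
Volume infused so far = 55.56119 mL/hr × 2.5 hr = 138.903 mL
Volume remaining = 454 − 138.903 = 315.097 mL
New rate:
Dose = 2 mg/kg/hr × 74 kg = 148 mg/hr
Rate = 148 mg/hr ÷ 1.997797 mg/mL = 74.08159 mL/hr
Time remaining = 315.097 mL ÷ 74.08159 mL/hr = 4.253378 hr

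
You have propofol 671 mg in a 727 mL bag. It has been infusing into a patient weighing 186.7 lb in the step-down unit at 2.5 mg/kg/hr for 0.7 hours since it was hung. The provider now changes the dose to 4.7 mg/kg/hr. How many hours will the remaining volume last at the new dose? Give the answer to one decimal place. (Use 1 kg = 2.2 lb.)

1.3 hours

Initial rate:
Weight = 186.7 lb ÷ 2.2 lb/kg = 84.86364 kg
Dose = 2.5 mg/kg/hr × 84.86364 kg = 212.1591 mg/hr
Concentration = 671 mg ÷ 727 mL = 0.9229711 mg/mL
Rate = 212.1591 mg/hr ÷ 0.9229711 mg/mL = 229.8654 mL/hr
Volume infused so far = 229.8654 mL/hr × 0.7 hr = 160.9058 mL
Volume remaining = 727 − 160.9058 = 566.0942 mL
New rate:
Dose = 4.7 mg/kg/hr × 84.86364 kg = 398.8591 mg/hr
Rate = 398.8591 mg/hr ÷ 0.9229711 mg/mL = 432.1469 mL/hr
Time remaining = 566.0942 mL ÷ 432.1469 mL/hr = 1.309958 hr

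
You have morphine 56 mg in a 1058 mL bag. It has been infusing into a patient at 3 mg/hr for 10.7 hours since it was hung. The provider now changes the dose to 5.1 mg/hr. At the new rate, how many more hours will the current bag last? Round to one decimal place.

Initial rate:
Concentration = 56 mg ÷ 1058 mL = 0.05293006 mg/mL
Rate = 3 mg/hr ÷ 0.05293006 mg/mL = 56.67857 mL/hr
Volume infused so far = 56.67857 mL/hr × 10.7 hr = 606.4607 mL
Volume remaining = 1058 − 606.4607 = 451.5393 mL
New rate:
Rate = 5.1 mg/hr ÷ 0.05293006 mg/mL = 96.35357 mL/hr
Time remaining = 451.5393 mL ÷ 96.35357 mL/hr = 4.686275 hr

4.7 hours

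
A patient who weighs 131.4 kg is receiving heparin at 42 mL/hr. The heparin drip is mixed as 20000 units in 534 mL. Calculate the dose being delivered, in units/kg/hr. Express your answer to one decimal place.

Concentration = 20000 units ÷ 534 mL = 37.45318 units/mL
Drug rate = 42 mL/hr × 37.45318 units/mL = 1573.034 units/hr
1573.034 units/hr ÷ 131.4 kg = 11.97134 units/kg/hr

12.0 units/kg/hr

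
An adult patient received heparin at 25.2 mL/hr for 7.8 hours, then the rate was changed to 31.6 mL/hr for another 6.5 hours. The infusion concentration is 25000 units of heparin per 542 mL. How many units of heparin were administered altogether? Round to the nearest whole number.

18541 units

Concentration = 25000 units ÷ 542 mL = 46.12546 units/mL
Stage 1: 25.2 mL/hr × 7.8 hr = 196.56 mL → 196.56 mL × 46.12546 units/mL = 9066.421 units
Stage 2: 31.6 mL/hr × 6.5 hr = 205.4 mL → 205.4 mL × 46.12546 units/mL = 9474.17 units
Total = 9066.421 + 9474.17 = 18540.59 units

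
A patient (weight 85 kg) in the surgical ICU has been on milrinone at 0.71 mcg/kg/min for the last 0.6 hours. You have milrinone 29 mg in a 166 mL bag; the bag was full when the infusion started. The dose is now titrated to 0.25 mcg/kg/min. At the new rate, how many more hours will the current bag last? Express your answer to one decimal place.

Initial rate:
Dose = 0.71 mcg/kg/min × 85 kg = 60.35 mcg/min
60.35 mcg/min × 60 min/hr = 3621 mcg/hr
Concentration = 29 mg ÷ 166 mL = 0.1746988 mg/mL = 174.6988 mcg/mL
Rate = 3621 mcg/hr ÷ 174.6988 mcg/mL = 20.7271 mL/hr
Volume infused so far = 20.7271 mL/hr × 0.6 hr = 12.43626 mL
Volume remaining = 166 − 12.43626 = 153.5637 mL
New rate:
Dose = 0.25 mcg/kg/min × 85 kg = 21.25 mcg/min
21.25 mcg/min × 60 min/hr = 1275 mcg/hr
Rate = 1275 mcg/hr ÷ 174.6988 mcg/mL = 7.298276 mL/hr
Time remaining = 153.5637 mL ÷ 7.298276 mL/hr = 21.0411 hr

21.0 hours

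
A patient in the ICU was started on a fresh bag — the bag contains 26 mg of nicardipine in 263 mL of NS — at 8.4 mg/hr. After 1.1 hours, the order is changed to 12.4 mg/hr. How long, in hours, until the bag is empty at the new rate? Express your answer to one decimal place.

1.4 hours

Initial rate:
Concentration = 26 mg ÷ 263 mL = 0.09885932 mg/mL
Rate = 8.4 mg/hr ÷ 0.09885932 mg/mL = 84.96923 mL/hr
Volume infused so far = 84.96923 mL/hr × 1.1 hr = 93.46615 mL
Volume remaining = 263 − 93.46615 = 169.5338 mL
New rate:
Rate = 12.4 mg/hr ÷ 0.09885932 mg/mL = 125.4308 mL/hr
Time remaining = 169.5338 mL ÷ 125.4308 mL/hr = 1.351613 hr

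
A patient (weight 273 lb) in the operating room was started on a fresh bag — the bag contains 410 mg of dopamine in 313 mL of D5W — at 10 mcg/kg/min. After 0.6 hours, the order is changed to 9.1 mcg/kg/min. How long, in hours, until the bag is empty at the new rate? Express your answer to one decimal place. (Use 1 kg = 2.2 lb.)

5.4 hours

Initial rate:
Weight = 273 lb ÷ 2.2 lb/kg = 124.0909 kg
Dose = 10 mcg/kg/min × 124.0909 kg = 1240.909 mcg/min
1240.909 mcg/min × 60 min/hr = 74454.55 mcg/hr
Concentration = 410 mg ÷ 313 mL = 1.309904 mg/mL = 1309.904 mcg/mL
Rate = 74454.55 mcg/hr ÷ 1309.904 mcg/mL = 56.83969 mL/hr
Volume infused so far = 56.83969 mL/hr × 0.6 hr = 34.10381 mL
Volume remaining = 313 − 34.10381 = 278.8962 mL
New rate:
Dose = 9.1 mcg/kg/min × 124.0909 kg = 1129.227 mcg/min
1129.227 mcg/min × 60 min/hr = 67753.64 mcg/hr
Rate = 67753.64 mcg/hr ÷ 1309.904 mcg/mL = 51.72412 mL/hr
Time remaining = 278.8962 mL ÷ 51.72412 mL/hr = 5.391995 hr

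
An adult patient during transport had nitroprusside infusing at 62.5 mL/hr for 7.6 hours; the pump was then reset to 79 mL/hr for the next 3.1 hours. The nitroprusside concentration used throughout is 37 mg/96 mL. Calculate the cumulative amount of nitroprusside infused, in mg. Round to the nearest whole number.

277 mg

Concentration = 37 mg ÷ 96 mL = 0.3854167 mg/mL
Stage 1: 62.5 mL/hr × 7.6 hr = 475 mL → 475 mL × 0.3854167 mg/mL = 183.0729 mg
Stage 2: 79 mL/hr × 3.1 hr = 244.9 mL → 244.9 mL × 0.3854167 mg/mL = 94.38854 mg
Total = 183.0729 + 94.38854 = 277.4615 mg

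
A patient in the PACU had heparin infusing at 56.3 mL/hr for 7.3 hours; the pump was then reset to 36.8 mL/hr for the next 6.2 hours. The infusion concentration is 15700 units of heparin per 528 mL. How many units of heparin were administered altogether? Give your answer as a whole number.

Concentration = 15700 units ÷ 528 mL = 29.73485 units/mL
Stage 1: 56.3 mL/hr × 7.3 hr = 410.99 mL → 410.99 mL × 29.73485 units/mL = 12220.73 units
Stage 2: 36.8 mL/hr × 6.2 hr = 228.16 mL → 228.16 mL × 29.73485 units/mL = 6784.303 units
Total = 12220.73 + 6784.303 = 19005.03 units

19005 units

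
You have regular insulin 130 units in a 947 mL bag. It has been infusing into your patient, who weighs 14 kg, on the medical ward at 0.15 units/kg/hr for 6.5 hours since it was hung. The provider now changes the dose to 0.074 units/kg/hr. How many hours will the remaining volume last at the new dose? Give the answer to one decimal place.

112.3 hours

Initial rate:
Dose = 0.15 units/kg/hr × 14 kg = 2.1 units/hr
Concentration = 130 units ÷ 947 mL = 0.1372756 units/mL
Rate = 2.1 units/hr ÷ 0.1372756 units/mL = 15.29769 mL/hr
Volume infused so far = 15.29769 mL/hr × 6.5 hr = 99.435 mL
Volume remaining = 947 − 99.435 = 847.565 mL
New rate:
Dose = 0.074 units/kg/hr × 14 kg = 1.036 units/hr
Rate = 1.036 units/hr ÷ 0.1372756 units/mL = 7.546862 mL/hr
Time remaining = 847.565 mL ÷ 7.546862 mL/hr = 112.3069 hr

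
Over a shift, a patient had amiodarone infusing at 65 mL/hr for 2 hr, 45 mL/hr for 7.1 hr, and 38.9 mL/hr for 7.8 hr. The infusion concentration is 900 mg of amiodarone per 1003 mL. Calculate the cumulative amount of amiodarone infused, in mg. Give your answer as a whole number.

Concentration = 900 mg ÷ 1003 mL = 0.8973081 mg/mL
Stage 1: 65 mL/hr × 2 hr = 130 mL → 130 mL × 0.8973081 mg/mL = 116.65 mg
Stage 2: 45 mL/hr × 7.1 hr = 319.5 mL → 319.5 mL × 0.8973081 mg/mL = 286.6899 mg
Stage 3: 38.9 mL/hr × 7.8 hr = 303.42 mL → 303.42 mL × 0.8973081 mg/mL = 272.2612 mg
Total = 116.65 + 286.6899 + 272.2612 = 675.6012 mg

676 mg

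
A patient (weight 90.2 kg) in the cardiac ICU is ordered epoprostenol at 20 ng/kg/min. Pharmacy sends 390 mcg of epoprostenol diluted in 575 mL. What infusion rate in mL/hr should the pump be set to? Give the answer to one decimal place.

Dose = 20 ng/kg/min × 90.2 kg = 1804 ng/min
1804 ng/min × 60 min/hr = 108240 ng/hr
Concentration = 390 mcg ÷ 575 mL = 0.6782609 mcg/mL = 678.2609 ng/mL
Rate = 108240 ng/hr ÷ 678.2609 ng/mL = 159.5846 mL/hr

159.6 mL/hr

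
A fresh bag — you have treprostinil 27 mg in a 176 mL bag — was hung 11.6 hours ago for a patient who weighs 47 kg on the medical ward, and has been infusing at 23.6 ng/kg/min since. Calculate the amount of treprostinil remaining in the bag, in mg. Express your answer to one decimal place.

Dose = 23.6 ng/kg/min × 47 kg = 1109.2 ng/min
1109.2 ng/min × 60 min/hr = 66552 ng/hr
Concentration = 27 mg ÷ 176 mL = 0.1534091 mg/mL = 153409.1 ng/mL
Rate = 66552 ng/hr ÷ 153409.1 ng/mL = 0.4338204 mL/hr
Volume infused = 0.4338204 mL/hr × 11.6 hr = 5.032317 mL
Volume remaining = 176 − 5.032317 = 170.9677 mL
Drug remaining = 170.9677 mL × 153409.1 ng/mL = 26227997 ng = 26.228 mg

26.2 mg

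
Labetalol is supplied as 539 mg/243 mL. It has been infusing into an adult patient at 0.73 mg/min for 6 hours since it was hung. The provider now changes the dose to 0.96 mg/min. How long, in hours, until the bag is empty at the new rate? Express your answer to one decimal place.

Initial rate:
0.73 mg/min × 60 min/hr = 43.8 mg/hr
Concentration = 539 mg ÷ 243 mL = 2.218107 mg/mL
Rate = 43.8 mg/hr ÷ 2.218107 mg/mL = 19.74657 mL/hr
Volume infused so far = 19.74657 mL/hr × 6 hr = 118.4794 mL
Volume remaining = 243 − 118.4794 = 124.5206 mL
New rate:
0.96 mg/min × 60 min/hr = 57.6 mg/hr
Rate = 57.6 mg/hr ÷ 2.218107 mg/mL = 25.96809 mL/hr
Time remaining = 124.5206 mL ÷ 25.96809 mL/hr = 4.795139 hr

4.8 hours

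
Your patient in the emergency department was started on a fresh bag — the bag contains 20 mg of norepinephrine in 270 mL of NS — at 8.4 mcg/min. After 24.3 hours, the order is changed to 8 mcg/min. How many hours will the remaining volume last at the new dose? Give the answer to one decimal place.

Initial rate:
8.4 mcg/min × 60 min/hr = 504 mcg/hr
Concentration = 20 mg ÷ 270 mL = 0.07407407 mg/mL = 74.07407 mcg/mL
Rate = 504 mcg/hr ÷ 74.07407 mcg/mL = 6.804 mL/hr
Volume infused so far = 6.804 mL/hr × 24.3 hr = 165.3372 mL
Volume remaining = 270 − 165.3372 = 104.6628 mL
New rate:
8 mcg/min × 60 min/hr = 480 mcg/hr
Rate = 480 mcg/hr ÷ 74.07407 mcg/mL = 6.48 mL/hr
Time remaining = 104.6628 mL ÷ 6.48 mL/hr = 16.15167 hr

16.2 hours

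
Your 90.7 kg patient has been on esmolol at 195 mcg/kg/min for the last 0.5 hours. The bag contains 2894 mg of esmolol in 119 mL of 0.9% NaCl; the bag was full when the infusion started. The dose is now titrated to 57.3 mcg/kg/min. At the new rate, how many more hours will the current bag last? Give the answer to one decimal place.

7.6 hours

Initial rate:
Dose = 195 mcg/kg/min × 90.7 kg = 17686.5 mcg/min
17686.5 mcg/min × 60 min/hr = 1061190 mcg/hr
Concentration = 2894 mg ÷ 119 mL = 24.31933 mg/mL = 24319.33 mcg/mL
Rate = 1061190 mcg/hr ÷ 24319.33 mcg/mL = 43.63566 mL/hr
Volume infused so far = 43.63566 mL/hr × 0.5 hr = 21.81783 mL
Volume remaining = 119 − 21.81783 = 97.18217 mL
New rate:
Dose = 57.3 mcg/kg/min × 90.7 kg = 5197.11 mcg/min
5197.11 mcg/min × 60 min/hr = 311826.6 mcg/hr
Rate = 311826.6 mcg/hr ÷ 24319.33 mcg/mL = 12.82217 mL/hr
Time remaining = 97.18217 mL ÷ 12.82217 mL/hr = 7.579228 hr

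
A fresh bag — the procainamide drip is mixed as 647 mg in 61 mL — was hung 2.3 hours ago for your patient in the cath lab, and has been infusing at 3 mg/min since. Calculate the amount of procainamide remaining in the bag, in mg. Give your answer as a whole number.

3 mg/min × 60 min/hr = 180 mg/hr
Concentration = 647 mg ÷ 61 mL = 10.60656 mg/mL
Rate = 180 mg/hr ÷ 10.60656 mg/mL = 16.97063 mL/hr
Volume infused = 16.97063 mL/hr × 2.3 hr = 39.03246 mL
Volume remaining = 61 − 39.03246 = 21.96754 mL
Drug remaining = 21.96754 mL × 10.60656 mg/mL = 233 mg

233 mg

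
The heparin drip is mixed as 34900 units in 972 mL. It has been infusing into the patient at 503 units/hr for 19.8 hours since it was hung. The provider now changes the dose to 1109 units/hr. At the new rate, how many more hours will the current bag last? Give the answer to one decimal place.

22.5 hours

Initial rate:
Concentration = 34900 units ÷ 972 mL = 35.90535 units/mL
Rate = 503 units/hr ÷ 35.90535 units/mL = 14.00905 mL/hr
Volume infused so far = 14.00905 mL/hr × 19.8 hr = 277.3793 mL
Volume remaining = 972 − 277.3793 = 694.6207 mL
New rate:
Rate = 1109 units/hr ÷ 35.90535 units/mL = 30.88676 mL/hr
Time remaining = 694.6207 mL ÷ 30.88676 mL/hr = 22.48927 hr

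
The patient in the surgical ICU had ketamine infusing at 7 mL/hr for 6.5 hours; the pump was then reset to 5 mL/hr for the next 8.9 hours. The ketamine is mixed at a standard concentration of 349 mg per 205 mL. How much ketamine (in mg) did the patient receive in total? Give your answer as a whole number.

153 mg

Concentration = 349 mg ÷ 205 mL = 1.702439 mg/mL
Stage 1: 7 mL/hr × 6.5 hr = 45.5 mL → 45.5 mL × 1.702439 mg/mL = 77.46098 mg
Stage 2: 5 mL/hr × 8.9 hr = 44.5 mL → 44.5 mL × 1.702439 mg/mL = 75.75854 mg
Total = 77.46098 + 75.75854 = 153.2195 mg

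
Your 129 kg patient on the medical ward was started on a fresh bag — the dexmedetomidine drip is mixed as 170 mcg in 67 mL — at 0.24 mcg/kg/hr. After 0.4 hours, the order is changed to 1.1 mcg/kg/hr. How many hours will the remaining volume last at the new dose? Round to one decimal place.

1.1 hours

Initial rate:
Dose = 0.24 mcg/kg/hr × 129 kg = 30.96 mcg/hr
Concentration = 170 mcg ÷ 67 mL = 2.537313 mcg/mL
Rate = 30.96 mcg/hr ÷ 2.537313 mcg/mL = 12.20188 mL/hr
Volume infused so far = 12.20188 mL/hr × 0.4 hr = 4.880753 mL
Volume remaining = 67 − 4.880753 = 62.11925 mL
New rate:
Dose = 1.1 mcg/kg/hr × 129 kg = 141.9 mcg/hr
Rate = 141.9 mcg/hr ÷ 2.537313 mcg/mL = 55.92529 mL/hr
Time remaining = 62.11925 mL ÷ 55.92529 mL/hr = 1.110754 hr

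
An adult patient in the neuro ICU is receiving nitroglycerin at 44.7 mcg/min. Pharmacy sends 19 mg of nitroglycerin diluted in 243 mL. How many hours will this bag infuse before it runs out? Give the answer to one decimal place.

44.7 mcg/min × 60 min/hr = 2682 mcg/hr
Concentration = 19 mg ÷ 243 mL = 0.0781893 mg/mL = 78.1893 mcg/mL
Rate = 2682 mcg/hr ÷ 78.1893 mcg/mL = 34.30137 mL/hr
Duration = 243 mL ÷ 34.30137 mL/hr = 7.084265 hr

7.1 hours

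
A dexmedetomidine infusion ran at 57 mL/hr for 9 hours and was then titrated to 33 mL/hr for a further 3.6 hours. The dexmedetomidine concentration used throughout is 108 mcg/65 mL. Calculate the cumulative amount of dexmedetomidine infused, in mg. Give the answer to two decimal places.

Concentration = 108 mcg ÷ 65 mL = 1.661538 mcg/mL
Stage 1: 57 mL/hr × 9 hr = 513 mL → 513 mL × 1.661538 mcg/mL = 852.3692 mcg
Stage 2: 33 mL/hr × 3.6 hr = 118.8 mL → 118.8 mL × 1.661538 mcg/mL = 197.3908 mcg
Total = 852.3692 + 197.3908 = 1049.76 mcg = 1.04976 mg

1.05 mg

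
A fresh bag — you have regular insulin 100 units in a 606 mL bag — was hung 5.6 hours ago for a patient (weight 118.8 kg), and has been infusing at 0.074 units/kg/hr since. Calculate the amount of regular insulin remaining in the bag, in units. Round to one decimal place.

50.8 units

Dose = 0.074 units/kg/hr × 118.8 kg = 8.7912 units/hr
Concentration = 100 units ÷ 606 mL = 0.1650165 units/mL
Rate = 8.7912 units/hr ÷ 0.1650165 units/mL = 53.27467 mL/hr
Volume infused = 53.27467 mL/hr × 5.6 hr = 298.3382 mL
Volume remaining = 606 − 298.3382 = 307.6618 mL
Drug remaining = 307.6618 mL × 0.1650165 units/mL = 50.76928 units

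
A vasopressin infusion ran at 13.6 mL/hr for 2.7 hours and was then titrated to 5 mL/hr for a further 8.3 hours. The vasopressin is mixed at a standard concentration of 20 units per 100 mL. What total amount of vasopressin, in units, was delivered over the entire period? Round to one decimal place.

15.6 units

Concentration = 20 units ÷ 100 mL = 0.2 units/mL
Stage 1: 13.6 mL/hr × 2.7 hr = 36.72 mL → 36.72 mL × 0.2 units/mL = 7.344 units
Stage 2: 5 mL/hr × 8.3 hr = 41.5 mL → 41.5 mL × 0.2 units/mL = 8.3 units
Total = 7.344 + 8.3 = 15.644 units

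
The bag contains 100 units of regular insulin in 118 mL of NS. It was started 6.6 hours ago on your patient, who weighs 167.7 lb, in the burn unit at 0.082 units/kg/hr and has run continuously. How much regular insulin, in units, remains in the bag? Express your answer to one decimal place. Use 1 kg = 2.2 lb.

Weight = 167.7 lb ÷ 2.2 lb/kg = 76.22727 kg
Dose = 0.082 units/kg/hr × 76.22727 kg = 6.250636 units/hr
Concentration = 100 units ÷ 118 mL = 0.8474576 units/mL
Rate = 6.250636 units/hr ÷ 0.8474576 units/mL = 7.375751 mL/hr
Volume infused = 7.375751 mL/hr × 6.6 hr = 48.67996 mL
Volume remaining = 118 − 48.67996 = 69.32004 mL
Drug remaining = 69.32004 mL × 0.8474576 units/mL = 58.7458 units

58.7 units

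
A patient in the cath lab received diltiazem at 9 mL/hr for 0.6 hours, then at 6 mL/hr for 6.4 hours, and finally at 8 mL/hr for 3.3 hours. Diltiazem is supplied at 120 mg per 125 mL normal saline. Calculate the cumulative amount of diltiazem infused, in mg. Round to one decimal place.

67.4 mg

Concentration = 120 mg ÷ 125 mL = 0.96 mg/mL
Stage 1: 9 mL/hr × 0.6 hr = 5.4 mL → 5.4 mL × 0.96 mg/mL = 5.184 mg
Stage 2: 6 mL/hr × 6.4 hr = 38.4 mL → 38.4 mL × 0.96 mg/mL = 36.864 mg
Stage 3: 8 mL/hr × 3.3 hr = 26.4 mL → 26.4 mL × 0.96 mg/mL = 25.344 mg
Total = 5.184 + 36.864 + 25.344 = 67.392 mg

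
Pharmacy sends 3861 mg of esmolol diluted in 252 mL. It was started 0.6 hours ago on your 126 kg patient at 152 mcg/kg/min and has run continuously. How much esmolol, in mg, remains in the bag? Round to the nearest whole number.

3172 mg

Dose = 152 mcg/kg/min × 126 kg = 19152 mcg/min
19152 mcg/min × 60 min/hr = 1149120 mcg/hr
Concentration = 3861 mg ÷ 252 mL = 15.32143 mg/mL = 15321.43 mcg/mL
Rate = 1149120 mcg/hr ÷ 15321.43 mcg/mL = 75.00084 mL/hr
Volume infused = 75.00084 mL/hr × 0.6 hr = 45.0005 mL
Volume remaining = 252 − 45.0005 = 206.9995 mL
Drug remaining = 206.9995 mL × 15321.43 mcg/mL = 3171528 mcg = 3171.528 mg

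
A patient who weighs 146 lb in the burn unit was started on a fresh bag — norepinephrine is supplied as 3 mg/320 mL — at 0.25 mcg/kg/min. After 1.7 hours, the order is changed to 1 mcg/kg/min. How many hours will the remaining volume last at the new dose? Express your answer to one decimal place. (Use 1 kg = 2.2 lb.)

0.3 hours

Initial rate:
Weight = 146 lb ÷ 2.2 lb/kg = 66.36364 kg
Dose = 0.25 mcg/kg/min × 66.36364 kg = 16.59091 mcg/min
16.59091 mcg/min × 60 min/hr = 995.4545 mcg/hr
Concentration = 3 mg ÷ 320 mL = 0.009375 mg/mL = 9.375 mcg/mL
Rate = 995.4545 mcg/hr ÷ 9.375 mcg/mL = 106.1818 mL/hr
Volume infused so far = 106.1818 mL/hr × 1.7 hr = 180.5091 mL
Volume remaining = 320 − 180.5091 = 139.4909 mL
New rate:
Dose = 1 mcg/kg/min × 66.36364 kg = 66.36364 mcg/min
66.36364 mcg/min × 60 min/hr = 3981.818 mcg/hr
Rate = 3981.818 mcg/hr ÷ 9.375 mcg/mL = 424.7273 mL/hr
Time remaining = 139.4909 mL ÷ 424.7273 mL/hr = 0.3284247 hr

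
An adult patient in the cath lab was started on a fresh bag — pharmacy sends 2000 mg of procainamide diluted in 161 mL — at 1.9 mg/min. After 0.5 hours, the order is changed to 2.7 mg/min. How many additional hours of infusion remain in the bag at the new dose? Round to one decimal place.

12.0 hours

Initial rate:
1.9 mg/min × 60 min/hr = 114 mg/hr
Concentration = 2000 mg ÷ 161 mL = 12.42236 mg/mL
Rate = 114 mg/hr ÷ 12.42236 mg/mL = 9.177 mL/hr
Volume infused so far = 9.177 mL/hr × 0.5 hr = 4.5885 mL
Volume remaining = 161 − 4.5885 = 156.4115 mL
New rate:
2.7 mg/min × 60 min/hr = 162 mg/hr
Rate = 162 mg/hr ÷ 12.42236 mg/mL = 13.041 mL/hr
Time remaining = 156.4115 mL ÷ 13.041 mL/hr = 11.99383 hr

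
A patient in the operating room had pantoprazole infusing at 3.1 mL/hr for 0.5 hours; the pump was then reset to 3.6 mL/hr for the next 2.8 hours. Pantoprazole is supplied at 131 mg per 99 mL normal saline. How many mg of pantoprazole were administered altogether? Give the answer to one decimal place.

15.4 mg

Concentration = 131 mg ÷ 99 mL = 1.323232 mg/mL
Stage 1: 3.1 mL/hr × 0.5 hr = 1.55 mL → 1.55 mL × 1.323232 mg/mL = 2.05101 mg
Stage 2: 3.6 mL/hr × 2.8 hr = 10.08 mL → 10.08 mL × 1.323232 mg/mL = 13.33818 mg
Total = 2.05101 + 13.33818 = 15.38919 mg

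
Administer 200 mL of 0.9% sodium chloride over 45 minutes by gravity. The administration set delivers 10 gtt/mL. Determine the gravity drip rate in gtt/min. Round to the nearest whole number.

44 gtt/min

200 mL ÷ (45 min) = 4.444444 mL/min
4.444444 mL/min × 10 gtt/mL = 44.44444 gtt/min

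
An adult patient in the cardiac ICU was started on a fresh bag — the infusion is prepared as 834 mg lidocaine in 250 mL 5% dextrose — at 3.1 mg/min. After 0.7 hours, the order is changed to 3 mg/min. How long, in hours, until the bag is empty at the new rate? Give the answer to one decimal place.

3.9 hours

Initial rate:
3.1 mg/min × 60 min/hr = 186 mg/hr
Concentration = 834 mg ÷ 250 mL = 3.336 mg/mL
Rate = 186 mg/hr ÷ 3.336 mg/mL = 55.7554 mL/hr
Volume infused so far = 55.7554 mL/hr × 0.7 hr = 39.02878 mL
Volume remaining = 250 − 39.02878 = 210.9712 mL
New rate:
3 mg/min × 60 min/hr = 180 mg/hr
Rate = 180 mg/hr ÷ 3.336 mg/mL = 53.95683 mL/hr
Time remaining = 210.9712 mL ÷ 53.95683 mL/hr = 3.91 hr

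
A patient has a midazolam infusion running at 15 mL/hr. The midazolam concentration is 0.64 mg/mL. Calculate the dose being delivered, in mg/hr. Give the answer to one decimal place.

9.6 mg/hr

Drug rate = 15 mL/hr × 0.64 mg/mL = 9.6 mg/hr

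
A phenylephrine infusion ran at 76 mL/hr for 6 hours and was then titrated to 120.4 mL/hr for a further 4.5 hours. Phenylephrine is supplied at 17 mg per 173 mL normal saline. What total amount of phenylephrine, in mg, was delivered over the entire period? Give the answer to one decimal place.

Concentration = 17 mg ÷ 173 mL = 0.0982659 mg/mL
Stage 1: 76 mL/hr × 6 hr = 456 mL → 456 mL × 0.0982659 mg/mL = 44.80925 mg
Stage 2: 120.4 mL/hr × 4.5 hr = 541.8 mL → 541.8 mL × 0.0982659 mg/mL = 53.24046 mg
Total = 44.80925 + 53.24046 = 98.04971 mg

98.0 mg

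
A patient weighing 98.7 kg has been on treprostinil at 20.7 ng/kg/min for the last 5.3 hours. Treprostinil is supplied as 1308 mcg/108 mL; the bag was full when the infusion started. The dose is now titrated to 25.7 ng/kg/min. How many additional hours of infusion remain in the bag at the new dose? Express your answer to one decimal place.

4.3 hours

Initial rate:
Dose = 20.7 ng/kg/min × 98.7 kg = 2043.09 ng/min
2043.09 ng/min × 60 min/hr = 122585.4 ng/hr
Concentration = 1308 mcg ÷ 108 mL = 12.11111 mcg/mL = 12111.11 ng/mL
Rate = 122585.4 ng/hr ÷ 12111.11 ng/mL = 10.12173 mL/hr
Volume infused so far = 10.12173 mL/hr × 5.3 hr = 53.64517 mL
Volume remaining = 108 − 53.64517 = 54.35483 mL
New rate:
Dose = 25.7 ng/kg/min × 98.7 kg = 2536.59 ng/min
2536.59 ng/min × 60 min/hr = 152195.4 ng/hr
Rate = 152195.4 ng/hr ÷ 12111.11 ng/mL = 12.56659 mL/hr
Time remaining = 54.35483 mL ÷ 12.56659 mL/hr = 4.325343 hr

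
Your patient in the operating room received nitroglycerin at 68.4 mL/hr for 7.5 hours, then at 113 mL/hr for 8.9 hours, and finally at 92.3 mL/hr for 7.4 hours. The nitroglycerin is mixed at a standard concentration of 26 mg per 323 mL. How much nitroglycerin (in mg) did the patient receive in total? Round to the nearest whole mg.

Concentration = 26 mg ÷ 323 mL = 0.08049536 mg/mL
Stage 1: 68.4 mL/hr × 7.5 hr = 513 mL → 513 mL × 0.08049536 mg/mL = 41.29412 mg
Stage 2: 113 mL/hr × 8.9 hr = 1005.7 mL → 1005.7 mL × 0.08049536 mg/mL = 80.95418 mg
Stage 3: 92.3 mL/hr × 7.4 hr = 683.02 mL → 683.02 mL × 0.08049536 mg/mL = 54.97994 mg
Total = 41.29412 + 80.95418 + 54.97994 = 177.2282 mg

177 mg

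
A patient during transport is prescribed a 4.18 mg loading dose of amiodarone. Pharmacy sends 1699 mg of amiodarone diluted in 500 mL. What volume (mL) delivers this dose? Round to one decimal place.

1.2 mL

Concentration = 1699 mg ÷ 500 mL = 3.398 mg/mL
Volume = 4.18 mg ÷ 3.398 mg/mL = 1.230135 mL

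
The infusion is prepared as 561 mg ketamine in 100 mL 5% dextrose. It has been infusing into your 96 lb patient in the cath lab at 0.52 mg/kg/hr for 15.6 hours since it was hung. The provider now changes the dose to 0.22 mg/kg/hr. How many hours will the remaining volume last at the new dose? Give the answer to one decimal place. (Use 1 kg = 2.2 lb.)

21.6 hours

Initial rate:
Weight = 96 lb ÷ 2.2 lb/kg = 43.63636 kg
Dose = 0.52 mg/kg/hr × 43.63636 kg = 22.69091 mg/hr
Concentration = 561 mg ÷ 100 mL = 5.61 mg/mL
Rate = 22.69091 mg/hr ÷ 5.61 mg/mL = 4.044725 mL/hr
Volume infused so far = 4.044725 mL/hr × 15.6 hr = 63.09772 mL
Volume remaining = 100 − 63.09772 = 36.90228 mL
New rate:
Dose = 0.22 mg/kg/hr × 43.63636 kg = 9.6 mg/hr
Rate = 9.6 mg/hr ÷ 5.61 mg/mL = 1.71123 mL/hr
Time remaining = 36.90228 mL ÷ 1.71123 mL/hr = 21.56477 hr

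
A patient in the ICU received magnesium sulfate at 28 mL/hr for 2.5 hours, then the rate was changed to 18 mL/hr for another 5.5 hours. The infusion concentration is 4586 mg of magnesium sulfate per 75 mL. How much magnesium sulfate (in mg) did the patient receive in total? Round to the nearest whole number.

10334 mg

Concentration = 4586 mg ÷ 75 mL = 61.14667 mg/mL
Stage 1: 28 mL/hr × 2.5 hr = 70 mL → 70 mL × 61.14667 mg/mL = 4280.267 mg
Stage 2: 18 mL/hr × 5.5 hr = 99 mL → 99 mL × 61.14667 mg/mL = 6053.52 mg
Total = 4280.267 + 6053.52 = 10333.79 mg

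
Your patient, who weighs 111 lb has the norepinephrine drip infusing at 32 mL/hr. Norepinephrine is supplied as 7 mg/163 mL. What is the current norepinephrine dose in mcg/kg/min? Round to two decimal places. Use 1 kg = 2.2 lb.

0.45 mcg/kg/min

Weight = 111 lb ÷ 2.2 lb/kg = 50.45455 kg
Concentration = 7 mg ÷ 163 mL = 0.04294479 mg/mL = 42.94479 mcg/mL
Drug rate = 32 mL/hr × 42.94479 mcg/mL = 1374.233 mcg/hr
1374.233 mcg/hr ÷ 60 min/hr = 22.90389 mcg/min
22.90389 mcg/min ÷ 50.45455 kg = 0.4539509 mcg/kg/min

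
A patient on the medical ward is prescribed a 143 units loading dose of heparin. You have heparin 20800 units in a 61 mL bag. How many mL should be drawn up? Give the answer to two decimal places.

Concentration = 20800 units ÷ 61 mL = 340.9836 units/mL
Volume = 143 units ÷ 340.9836 units/mL = 0.419375 mL

0.42 mL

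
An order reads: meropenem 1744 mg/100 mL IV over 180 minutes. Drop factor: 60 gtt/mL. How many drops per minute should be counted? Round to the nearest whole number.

100 mL ÷ (180 min) = 0.5555556 mL/min
0.5555556 mL/min × 60 gtt/mL = 33.33333 gtt/min

33 gtt/min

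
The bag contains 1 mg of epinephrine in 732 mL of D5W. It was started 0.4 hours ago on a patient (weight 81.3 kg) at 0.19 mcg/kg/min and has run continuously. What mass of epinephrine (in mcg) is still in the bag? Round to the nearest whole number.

629 mcg

Dose = 0.19 mcg/kg/min × 81.3 kg = 15.447 mcg/min
15.447 mcg/min × 60 min/hr = 926.82 mcg/hr
Concentration = 1 mg ÷ 732 mL = 0.00136612 mg/mL = 1.36612 mcg/mL
Rate = 926.82 mcg/hr ÷ 1.36612 mcg/mL = 678.4322 mL/hr
Volume infused = 678.4322 mL/hr × 0.4 hr = 271.3729 mL
Volume remaining = 732 − 271.3729 = 460.6271 mL
Drug remaining = 460.6271 mL × 1.36612 mcg/mL = 629.272 mcg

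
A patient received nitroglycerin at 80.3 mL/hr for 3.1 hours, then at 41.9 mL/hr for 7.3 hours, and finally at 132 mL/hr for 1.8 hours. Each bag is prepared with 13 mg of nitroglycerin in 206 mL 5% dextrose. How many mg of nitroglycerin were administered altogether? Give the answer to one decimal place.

Concentration = 13 mg ÷ 206 mL = 0.0631068 mg/mL
Stage 1: 80.3 mL/hr × 3.1 hr = 248.93 mL → 248.93 mL × 0.0631068 mg/mL = 15.70917 mg
Stage 2: 41.9 mL/hr × 7.3 hr = 305.87 mL → 305.87 mL × 0.0631068 mg/mL = 19.30248 mg
Stage 3: 132 mL/hr × 1.8 hr = 237.6 mL → 237.6 mL × 0.0631068 mg/mL = 14.99417 mg
Total = 15.70917 + 19.30248 + 14.99417 = 50.00583 mg

50.0 mg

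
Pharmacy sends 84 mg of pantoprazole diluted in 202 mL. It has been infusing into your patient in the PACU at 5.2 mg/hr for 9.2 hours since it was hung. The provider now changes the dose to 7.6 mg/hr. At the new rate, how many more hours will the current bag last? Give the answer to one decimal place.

4.8 hours

Initial rate:
Concentration = 84 mg ÷ 202 mL = 0.4158416 mg/mL
Rate = 5.2 mg/hr ÷ 0.4158416 mg/mL = 12.50476 mL/hr
Volume infused so far = 12.50476 mL/hr × 9.2 hr = 115.0438 mL
Volume remaining = 202 − 115.0438 = 86.95619 mL
New rate:
Rate = 7.6 mg/hr ÷ 0.4158416 mg/mL = 18.27619 mL/hr
Time remaining = 86.95619 mL ÷ 18.27619 mL/hr = 4.757895 hr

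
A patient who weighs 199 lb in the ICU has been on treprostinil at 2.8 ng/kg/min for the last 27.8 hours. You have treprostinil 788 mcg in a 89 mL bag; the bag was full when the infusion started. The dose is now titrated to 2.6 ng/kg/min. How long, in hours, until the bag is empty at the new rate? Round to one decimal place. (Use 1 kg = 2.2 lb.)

25.9 hours

Initial rate:
Weight = 199 lb ÷ 2.2 lb/kg = 90.45455 kg
Dose = 2.8 ng/kg/min × 90.45455 kg = 253.2727 ng/min
253.2727 ng/min × 60 min/hr = 15196.36 ng/hr
Concentration = 788 mcg ÷ 89 mL = 8.853933 mcg/mL = 8853.933 ng/mL
Rate = 15196.36 ng/hr ÷ 8853.933 ng/mL = 1.716341 mL/hr
Volume infused so far = 1.716341 mL/hr × 27.8 hr = 47.71427 mL
Volume remaining = 89 − 47.71427 = 41.28573 mL
New rate:
Dose = 2.6 ng/kg/min × 90.45455 kg = 235.1818 ng/min
235.1818 ng/min × 60 min/hr = 14110.91 ng/hr
Rate = 14110.91 ng/hr ÷ 8853.933 ng/mL = 1.593745 mL/hr
Time remaining = 41.28573 mL ÷ 1.593745 mL/hr = 25.90486 hr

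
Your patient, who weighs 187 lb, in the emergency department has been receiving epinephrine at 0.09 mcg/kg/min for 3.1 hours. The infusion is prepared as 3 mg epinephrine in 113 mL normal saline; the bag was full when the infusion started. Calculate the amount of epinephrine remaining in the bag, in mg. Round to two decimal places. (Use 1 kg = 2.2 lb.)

1.58 mg

Weight = 187 lb ÷ 2.2 lb/kg = 85 kg
Dose = 0.09 mcg/kg/min × 85 kg = 7.65 mcg/min
7.65 mcg/min × 60 min/hr = 459 mcg/hr
Concentration = 3 mg ÷ 113 mL = 0.02654867 mg/mL = 26.54867 mcg/mL
Rate = 459 mcg/hr ÷ 26.54867 mcg/mL = 17.289 mL/hr
Volume infused = 17.289 mL/hr × 3.1 hr = 53.5959 mL
Volume remaining = 113 − 53.5959 = 59.4041 mL
Drug remaining = 59.4041 mL × 26.54867 mcg/mL = 1577.1 mcg = 1.5771 mg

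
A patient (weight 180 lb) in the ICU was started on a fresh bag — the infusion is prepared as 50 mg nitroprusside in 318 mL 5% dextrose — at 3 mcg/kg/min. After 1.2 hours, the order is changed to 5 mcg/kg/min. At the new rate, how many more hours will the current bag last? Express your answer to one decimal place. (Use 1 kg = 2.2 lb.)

Initial rate:
Weight = 180 lb ÷ 2.2 lb/kg = 81.81818 kg
Dose = 3 mcg/kg/min × 81.81818 kg = 245.4545 mcg/min
245.4545 mcg/min × 60 min/hr = 14727.27 mcg/hr
Concentration = 50 mg ÷ 318 mL = 0.1572327 mg/mL = 157.2327 mcg/mL
Rate = 14727.27 mcg/hr ÷ 157.2327 mcg/mL = 93.66545 mL/hr
Volume infused so far = 93.66545 mL/hr × 1.2 hr = 112.3985 mL
Volume remaining = 318 − 112.3985 = 205.6015 mL
New rate:
Dose = 5 mcg/kg/min × 81.81818 kg = 409.0909 mcg/min
409.0909 mcg/min × 60 min/hr = 24545.45 mcg/hr
Rate = 24545.45 mcg/hr ÷ 157.2327 mcg/mL = 156.1091 mL/hr
Time remaining = 205.6015 mL ÷ 156.1091 mL/hr = 1.317037 hr

1.3 hours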